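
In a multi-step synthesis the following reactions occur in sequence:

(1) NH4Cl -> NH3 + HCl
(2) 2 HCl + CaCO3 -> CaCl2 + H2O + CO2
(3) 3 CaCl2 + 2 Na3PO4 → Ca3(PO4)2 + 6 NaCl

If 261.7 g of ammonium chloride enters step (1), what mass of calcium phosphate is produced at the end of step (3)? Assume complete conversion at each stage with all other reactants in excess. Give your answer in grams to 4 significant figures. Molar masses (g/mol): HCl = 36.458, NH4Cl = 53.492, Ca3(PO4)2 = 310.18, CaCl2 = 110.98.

n(NH4Cl) = 261.7 / 53.492 = 4.8923 mol.
Reaction (1): NH4Cl→HCl ratio 1:1 ⇒ n(HCl) = 4.8923 mol.
Reaction (2): HCl→CaCl2 ratio 2:1 ⇒ n(CaCl2) = 2.4462 mol.
Reaction (3): CaCl2→Ca3(PO4)2 ratio 3:1 ⇒ n(Ca3(PO4)2) = 0.81539 mol.
Mass of Ca3(PO4)2 = 0.81539 × 310.18 = 252.92 g.

252.9 g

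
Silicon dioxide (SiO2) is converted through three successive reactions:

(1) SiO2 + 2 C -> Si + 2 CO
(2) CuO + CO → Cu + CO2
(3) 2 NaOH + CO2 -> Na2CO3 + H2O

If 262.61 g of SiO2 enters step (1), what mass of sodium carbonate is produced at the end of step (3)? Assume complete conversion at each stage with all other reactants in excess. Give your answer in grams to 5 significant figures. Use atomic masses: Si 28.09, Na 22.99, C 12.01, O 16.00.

M(SiO2) = 28.09 + 2(16.00) = 60.09 g/mol.
M(Na2CO3) = 2(22.99) + 12.01 + 3(16.00) = 105.99 g/mol.
n(SiO2) = 262.61 / 60.09 = 4.37028 mol.
Reaction (1): SiO2→CO ratio 1:2 ⇒ n(CO) = 8.74056 mol.
Reaction (2): CO→CO2 ratio 1:1 ⇒ n(CO2) = 8.74056 mol.
Reaction (3): CO2→Na2CO3 ratio 1:1 ⇒ n(Na2CO3) = 8.74056 mol.
Mass of Na2CO3 = 8.74056 × 105.99 = 926.412 g.

926.41 g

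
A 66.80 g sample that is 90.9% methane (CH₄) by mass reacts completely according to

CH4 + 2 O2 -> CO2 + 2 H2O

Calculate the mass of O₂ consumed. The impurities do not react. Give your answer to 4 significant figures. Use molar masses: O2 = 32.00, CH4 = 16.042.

242.2 g

Mass of pure CH4 = 66.80 g × 0.909 = 60.721 g.
n(CH4) = 60.721 g / 16.042 g/mol = 3.7851 mol.
From the equation the CH4:O2 mole ratio is 1:2, so n(O2) = 3.7851 × 2/1 = 7.5703 mol.
Mass of O2 = 7.5703 mol × 32.00 g/mol = 242.25 g.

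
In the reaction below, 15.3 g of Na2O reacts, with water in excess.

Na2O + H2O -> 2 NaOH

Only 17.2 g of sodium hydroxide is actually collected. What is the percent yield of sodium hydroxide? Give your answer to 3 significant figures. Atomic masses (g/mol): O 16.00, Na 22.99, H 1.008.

M(Na2O) = 2(22.99) + 16.00 = 61.98 g/mol.
M(NaOH) = 22.99 + 16.00 + 1.008 = 39.998 g/mol.
n(Na2O) = 15.30 g / 61.98 g/mol = 0.2469 mol.
From the equation the Na2O:NaOH mole ratio is 1:2, so n(NaOH) = 0.2469 × 2/1 = 0.4937 mol.
Mass of NaOH = 0.4937 mol × 39.998 g/mol = 19.75 g.
This is the theoretical yield. Percent yield = 17.2 g / 19.75 g × 100% = 87.10%.

87.1 %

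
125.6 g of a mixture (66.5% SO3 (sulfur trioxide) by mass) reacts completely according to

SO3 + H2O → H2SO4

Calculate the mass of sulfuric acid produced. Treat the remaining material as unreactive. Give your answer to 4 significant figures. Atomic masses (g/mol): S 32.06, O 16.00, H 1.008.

Mass of pure SO3 = 125.6 g × 0.665 = 83.524 g.
M(SO3) = 32.06 + 3(16.00) = 80.06 g/mol.
M(H2SO4) = 2(1.008) + 32.06 + 4(16.00) = 98.076 g/mol.
n(SO3) = 83.524 g / 80.06 g/mol = 1.0433 mol.
From the equation the SO3:H2SO4 mole ratio is 1:1, so n(H2SO4) = 1.0433 × 1/1 = 1.0433 mol.
Mass of H2SO4 = 1.0433 mol × 98.076 g/mol = 102.32 g.

102.3 g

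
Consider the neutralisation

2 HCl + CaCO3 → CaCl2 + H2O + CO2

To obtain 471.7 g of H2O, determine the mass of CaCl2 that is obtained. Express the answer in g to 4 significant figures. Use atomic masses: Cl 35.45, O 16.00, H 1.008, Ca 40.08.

2906 g

M(H2O) = 2(1.008) + 16.00 = 18.016 g/mol.
M(CaCl2) = 40.08 + 2(35.45) = 110.98 g/mol.
n(H2O) = 471.70 g / 18.016 g/mol = 26.182 mol.
From the equation the H2O:CaCl2 mole ratio is 1:1, so n(CaCl2) = 26.182 × 1/1 = 26.182 mol.
Mass of CaCl2 = 26.182 mol × 110.98 g/mol = 2905.7 g.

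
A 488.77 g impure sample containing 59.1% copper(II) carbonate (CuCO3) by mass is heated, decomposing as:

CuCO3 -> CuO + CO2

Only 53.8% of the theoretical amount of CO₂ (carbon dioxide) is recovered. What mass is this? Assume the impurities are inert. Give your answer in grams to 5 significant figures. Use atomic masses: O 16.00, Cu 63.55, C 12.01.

Pure CuCO3 available = 488.77 g × 0.591 = 288.863 g.
M(CuCO3) = 63.55 + 12.01 + 3(16.00) = 123.56 g/mol.
M(CO2) = 12.01 + 2(16.00) = 44.01 g/mol.
n(CuCO3) = 288.863 g / 123.56 g/mol = 2.33784 mol.
From the equation the CuCO3:CO2 mole ratio is 1:1, so n(CO2) = 2.33784 × 1/1 = 2.33784 mol.
Mass of CO2 = 2.33784 mol × 44.01 g/mol = 102.888 g.
Actual mass collected = 102.888 g × 0.538 = 55.3538 g.

55.354 g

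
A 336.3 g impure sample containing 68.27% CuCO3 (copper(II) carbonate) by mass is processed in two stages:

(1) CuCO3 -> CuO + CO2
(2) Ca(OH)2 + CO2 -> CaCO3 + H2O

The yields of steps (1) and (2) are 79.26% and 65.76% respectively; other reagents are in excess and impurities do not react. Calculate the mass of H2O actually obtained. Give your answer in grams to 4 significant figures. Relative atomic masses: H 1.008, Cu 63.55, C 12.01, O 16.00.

17.45 g

Pure CuCO3 = 336.3 × 0.6827 = 229.59 g.
M(CuCO3) = 63.55 + 12.01 + 3(16.00) = 123.56 g/mol.
M(H2O) = 2(1.008) + 16.00 = 18.016 g/mol.
n(CuCO3) = 229.59 / 123.56 = 1.8581 mol.
Step 1 (CuCO3:CO2 = 1:1): theoretical n(CO2) = 1.8581 mol; at 79.26% yield, n(CO2) = 1.4728 mol.
Step 2 (CO2:H2O = 1:1): theoretical n(H2O) = 1.4728 mol, so theoretical mass = 1.4728 × 18.016 = 26.533 g.
At 65.76% yield, actual mass of H2O = 26.533 × 0.6576 = 17.448 g.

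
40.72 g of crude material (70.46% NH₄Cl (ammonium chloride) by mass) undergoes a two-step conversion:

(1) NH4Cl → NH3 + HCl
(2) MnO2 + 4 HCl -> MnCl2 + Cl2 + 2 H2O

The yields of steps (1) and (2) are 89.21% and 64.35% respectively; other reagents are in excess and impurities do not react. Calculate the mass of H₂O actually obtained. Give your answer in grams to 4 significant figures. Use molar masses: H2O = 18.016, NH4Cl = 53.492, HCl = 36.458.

Pure NH4Cl = 40.72 × 0.7046 = 28.691 g.
n(NH4Cl) = 28.691 / 53.492 = 0.53637 mol.
Step 1 (NH4Cl:HCl = 1:1): theoretical n(HCl) = 0.53637 mol; at 89.21% yield, n(HCl) = 0.47849 mol.
Step 2 (HCl:H2O = 4:2): theoretical n(H2O) = 0.23925 mol, so theoretical mass = 0.23925 × 18.016 = 4.3103 g.
At 64.35% yield, actual mass of H2O = 4.3103 × 0.6435 = 2.7737 g.

2.774 g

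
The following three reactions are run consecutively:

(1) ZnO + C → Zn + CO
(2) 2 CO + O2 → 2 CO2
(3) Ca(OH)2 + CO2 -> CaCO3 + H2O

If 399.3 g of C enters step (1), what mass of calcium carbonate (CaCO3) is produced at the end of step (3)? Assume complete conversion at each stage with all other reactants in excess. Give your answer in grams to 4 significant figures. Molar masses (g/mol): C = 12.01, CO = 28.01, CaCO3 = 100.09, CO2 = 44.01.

3328 g

n(C) = 399.3 / 12.01 = 33.247 mol.
Reaction (1): C→CO ratio 1:1 ⇒ n(CO) = 33.247 mol.
Reaction (2): CO→CO2 ratio 2:2 ⇒ n(CO2) = 33.247 mol.
Reaction (3): CO2→CaCO3 ratio 1:1 ⇒ n(CaCO3) = 33.247 mol.
Mass of CaCO3 = 33.247 × 100.09 = 3327.7 g.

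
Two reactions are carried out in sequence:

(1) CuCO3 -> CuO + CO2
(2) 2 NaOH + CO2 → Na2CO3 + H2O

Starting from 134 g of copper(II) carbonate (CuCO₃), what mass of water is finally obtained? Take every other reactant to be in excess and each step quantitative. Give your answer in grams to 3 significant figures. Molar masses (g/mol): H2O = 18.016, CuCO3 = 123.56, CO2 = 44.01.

19.5 g

n(CuCO3) = 134.0 / 123.56 = 1.084 mol.
Step 1 gives a 1:1 ratio of CuCO3 to CO2, so n(CO2) = 1.084 mol.
In step 2 the CO2:H2O ratio is 1:1, so n(H2O) = 1.084 mol.
Mass of H2O = 1.084 × 18.016 = 19.54 g.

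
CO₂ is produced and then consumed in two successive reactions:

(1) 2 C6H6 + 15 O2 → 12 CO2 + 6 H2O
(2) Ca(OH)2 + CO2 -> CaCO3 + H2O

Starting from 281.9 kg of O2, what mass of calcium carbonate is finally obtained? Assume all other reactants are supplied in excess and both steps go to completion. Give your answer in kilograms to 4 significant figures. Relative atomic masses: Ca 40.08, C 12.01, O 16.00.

M(O2) = 2(16.00) = 32.00 g/mol.
M(CaCO3) = 40.08 + 12.01 + 3(16.00) = 100.09 g/mol.
281.9 kg = 281900 g.
n(O2) = 281900 / 32.00 = 8809.4 mol.
Step 1 gives a 15:12 ratio of O2 to CO2, so n(CO2) = 7047.5 mol.
In step 2 the CO2:CaCO3 ratio is 1:1, so n(CaCO3) = 7047.5 mol.
Mass of CaCO3 = 7047.5 × 100.09 = 705380 g = 705.4 kg.

705.4 kg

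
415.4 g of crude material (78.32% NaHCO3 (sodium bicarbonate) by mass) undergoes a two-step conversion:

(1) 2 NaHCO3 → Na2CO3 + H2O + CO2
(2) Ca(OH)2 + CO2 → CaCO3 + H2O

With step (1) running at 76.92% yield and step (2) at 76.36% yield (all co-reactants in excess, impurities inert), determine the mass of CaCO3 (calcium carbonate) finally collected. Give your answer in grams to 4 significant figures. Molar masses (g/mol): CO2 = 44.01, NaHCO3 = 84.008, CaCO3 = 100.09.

Pure NaHCO3 = 415.4 × 0.7832 = 325.34 g.
n(NaHCO3) = 325.34 / 84.008 = 3.8727 mol.
Step 1 (NaHCO3:CO2 = 2:1): theoretical n(CO2) = 1.9364 mol; at 76.92% yield, n(CO2) = 1.4895 mol.
Step 2 (CO2:CaCO3 = 1:1): theoretical n(CaCO3) = 1.4895 mol, so theoretical mass = 1.4895 × 100.09 = 149.08 g.
At 76.36% yield, actual mass of CaCO3 = 149.08 × 0.7636 = 113.84 g.

113.8 g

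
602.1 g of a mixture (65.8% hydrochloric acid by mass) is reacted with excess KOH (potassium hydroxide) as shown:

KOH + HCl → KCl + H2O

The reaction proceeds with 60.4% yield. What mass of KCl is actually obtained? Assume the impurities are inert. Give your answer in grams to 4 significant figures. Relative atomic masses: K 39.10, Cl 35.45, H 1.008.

Pure HCl available = 602.1 g × 0.658 = 396.18 g.
M(HCl) = 1.008 + 35.45 = 36.458 g/mol.
M(KCl) = 39.10 + 35.45 = 74.55 g/mol.
n(HCl) = 396.18 g / 36.458 g/mol = 10.867 mol.
From the equation the HCl:KCl mole ratio is 1:1, so n(KCl) = 10.867 × 1/1 = 10.867 mol.
Mass of KCl = 10.867 mol × 74.55 g/mol = 810.12 g.
Actual mass collected = 810.12 g × 0.604 = 489.31 g.

489.3 g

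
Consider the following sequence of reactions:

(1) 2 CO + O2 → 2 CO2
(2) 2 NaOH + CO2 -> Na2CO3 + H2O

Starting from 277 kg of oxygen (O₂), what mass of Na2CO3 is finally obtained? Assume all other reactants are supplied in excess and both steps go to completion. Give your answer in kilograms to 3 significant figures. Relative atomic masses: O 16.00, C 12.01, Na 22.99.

M(O2) = 2(16.00) = 32.00 g/mol.
M(Na2CO3) = 2(22.99) + 12.01 + 3(16.00) = 105.99 g/mol.
277 kg = 277000 g.
n(O2) = 277000 / 32.00 = 8656 mol.
Step 1 gives a 1:2 ratio of O2 to CO2, so n(CO2) = 17310 mol.
In step 2 the CO2:Na2CO3 ratio is 1:1, so n(Na2CO3) = 17310 mol.
Mass of Na2CO3 = 17310 × 105.99 = 1.835 × 10^6 g = 1830 kg.

1830 kg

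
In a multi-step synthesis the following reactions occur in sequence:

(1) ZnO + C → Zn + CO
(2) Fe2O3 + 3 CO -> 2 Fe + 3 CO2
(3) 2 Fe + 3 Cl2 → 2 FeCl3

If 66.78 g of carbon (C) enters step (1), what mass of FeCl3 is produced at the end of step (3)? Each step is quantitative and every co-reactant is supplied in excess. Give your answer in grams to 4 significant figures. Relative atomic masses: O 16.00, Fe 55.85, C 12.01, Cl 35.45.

601.3 g

M(C) = 12.01 g/mol.
M(FeCl3) = 55.85 + 3(35.45) = 162.20 g/mol.
n(C) = 66.78 / 12.01 = 5.5604 mol.
Reaction (1): C→CO ratio 1:1 ⇒ n(CO) = 5.5604 mol.
Reaction (2): CO→Fe ratio 3:2 ⇒ n(Fe) = 3.7069 mol.
Reaction (3): Fe→FeCl3 ratio 2:2 ⇒ n(FeCl3) = 3.7069 mol.
Mass of FeCl3 = 3.7069 × 162.20 = 601.26 g.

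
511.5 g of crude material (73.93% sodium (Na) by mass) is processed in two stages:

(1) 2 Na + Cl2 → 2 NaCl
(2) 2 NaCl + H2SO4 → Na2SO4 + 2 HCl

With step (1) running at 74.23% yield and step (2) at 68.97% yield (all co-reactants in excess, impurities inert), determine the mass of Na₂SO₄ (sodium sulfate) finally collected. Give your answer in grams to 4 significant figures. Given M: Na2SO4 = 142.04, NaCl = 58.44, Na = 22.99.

598.1 g

Pure Na = 511.5 × 0.7393 = 378.15 g.
n(Na) = 378.15 / 22.99 = 16.449 mol.
Step 1 (Na:NaCl = 2:2): theoretical n(NaCl) = 16.449 mol; at 74.23% yield, n(NaCl) = 12.210 mol.
Step 2 (NaCl:Na2SO4 = 2:1): theoretical n(Na2SO4) = 6.1049 mol, so theoretical mass = 6.1049 × 142.04 = 867.14 g.
At 68.97% yield, actual mass of Na2SO4 = 867.14 × 0.6897 = 598.06 g.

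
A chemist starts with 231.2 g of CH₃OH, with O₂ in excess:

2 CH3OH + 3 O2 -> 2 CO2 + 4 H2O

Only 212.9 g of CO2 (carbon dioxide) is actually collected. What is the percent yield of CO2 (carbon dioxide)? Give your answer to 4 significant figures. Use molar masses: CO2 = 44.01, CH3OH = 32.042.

n(CH3OH) = 231.20 g / 32.042 g/mol = 7.2155 mol.
From the equation the CH3OH:CO2 mole ratio is 2:2, so n(CO2) = 7.2155 × 2/2 = 7.2155 mol.
Mass of CO2 = 7.2155 mol × 44.01 g/mol = 317.56 g.
This is the theoretical yield. Percent yield = 212.9 g / 317.56 g × 100% = 67.043%.

67.04 %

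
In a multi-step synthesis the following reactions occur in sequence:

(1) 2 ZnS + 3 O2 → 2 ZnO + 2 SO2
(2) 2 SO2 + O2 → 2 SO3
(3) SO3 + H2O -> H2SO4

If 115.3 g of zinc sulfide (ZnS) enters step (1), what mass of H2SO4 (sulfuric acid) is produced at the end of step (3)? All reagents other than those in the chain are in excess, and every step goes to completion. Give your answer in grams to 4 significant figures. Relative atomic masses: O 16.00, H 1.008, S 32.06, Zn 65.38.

116.1 g

M(ZnS) = 65.38 + 32.06 = 97.44 g/mol.
M(H2SO4) = 2(1.008) + 32.06 + 4(16.00) = 98.076 g/mol.
n(ZnS) = 115.3 / 97.44 = 1.1833 mol.
Reaction (1): ZnS→SO2 ratio 2:2 ⇒ n(SO2) = 1.1833 mol.
Reaction (2): SO2→SO3 ratio 2:2 ⇒ n(SO3) = 1.1833 mol.
Reaction (3): SO3→H2SO4 ratio 1:1 ⇒ n(H2SO4) = 1.1833 mol.
Mass of H2SO4 = 1.1833 × 98.076 = 116.05 g.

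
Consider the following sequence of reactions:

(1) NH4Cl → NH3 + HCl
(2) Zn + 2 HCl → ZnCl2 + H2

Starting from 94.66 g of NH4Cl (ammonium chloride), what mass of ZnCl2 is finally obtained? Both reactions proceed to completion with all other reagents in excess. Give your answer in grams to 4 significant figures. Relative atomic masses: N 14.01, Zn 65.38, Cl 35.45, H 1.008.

120.6 g

M(NH4Cl) = 14.01 + 4(1.008) + 35.45 = 53.492 g/mol.
M(ZnCl2) = 65.38 + 2(35.45) = 136.28 g/mol.
n(NH4Cl) = 94.660 / 53.492 = 1.7696 mol.
Step 1 gives a 1:1 ratio of NH4Cl to HCl, so n(HCl) = 1.7696 mol.
In step 2 the HCl:ZnCl2 ratio is 2:1, so n(ZnCl2) = 0.88481 mol.
Mass of ZnCl2 = 0.88481 × 136.28 = 120.58 g.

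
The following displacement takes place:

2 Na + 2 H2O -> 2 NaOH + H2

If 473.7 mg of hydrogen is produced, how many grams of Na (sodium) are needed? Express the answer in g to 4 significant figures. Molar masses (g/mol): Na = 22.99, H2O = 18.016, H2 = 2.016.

10.80 g

Convert: 473.7 mg = 0.47370 g.
n(H2) = 0.47370 g / 2.016 g/mol = 0.23497 mol.
From the equation the H2:Na mole ratio is 1:2, so n(Na) = 0.23497 × 2/1 = 0.46994 mol.
Mass of Na = 0.46994 mol × 22.99 g/mol = 10.804 g.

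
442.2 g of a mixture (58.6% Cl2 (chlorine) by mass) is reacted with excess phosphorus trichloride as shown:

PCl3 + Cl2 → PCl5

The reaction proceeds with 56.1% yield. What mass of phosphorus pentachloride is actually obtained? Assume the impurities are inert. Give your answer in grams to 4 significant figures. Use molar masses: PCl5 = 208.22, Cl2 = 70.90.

Pure Cl2 available = 442.2 g × 0.586 = 259.13 g.
n(Cl2) = 259.13 g / 70.90 g/mol = 3.6549 mol.
From the equation the Cl2:PCl5 mole ratio is 1:1, so n(PCl5) = 3.6549 × 1/1 = 3.6549 mol.
Mass of PCl5 = 3.6549 mol × 208.22 g/mol = 761.01 g.
Actual mass collected = 761.01 g × 0.561 = 426.93 g.

426.9 g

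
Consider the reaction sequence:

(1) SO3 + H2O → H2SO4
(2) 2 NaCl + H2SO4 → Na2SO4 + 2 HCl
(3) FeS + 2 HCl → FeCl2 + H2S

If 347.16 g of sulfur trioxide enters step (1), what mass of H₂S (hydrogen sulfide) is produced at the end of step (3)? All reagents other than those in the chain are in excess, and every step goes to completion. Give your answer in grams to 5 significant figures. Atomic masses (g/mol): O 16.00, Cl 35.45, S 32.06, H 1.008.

147.76 g

M(SO3) = 32.06 + 3(16.00) = 80.06 g/mol.
M(H2S) = 2(1.008) + 32.06 = 34.076 g/mol.
n(SO3) = 347.16 / 80.06 = 4.33625 mol.
Reaction (1): SO3→H2SO4 ratio 1:1 ⇒ n(H2SO4) = 4.33625 mol.
Reaction (2): H2SO4→HCl ratio 1:2 ⇒ n(HCl) = 8.67250 mol.
Reaction (3): HCl→H2S ratio 2:1 ⇒ n(H2S) = 4.33625 mol.
Mass of H2S = 4.33625 × 34.076 = 147.762 g.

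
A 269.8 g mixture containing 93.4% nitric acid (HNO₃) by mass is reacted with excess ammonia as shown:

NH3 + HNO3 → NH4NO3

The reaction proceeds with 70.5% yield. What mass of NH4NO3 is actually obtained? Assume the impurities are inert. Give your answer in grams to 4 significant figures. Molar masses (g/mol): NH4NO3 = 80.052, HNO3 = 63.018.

225.7 g

Pure HNO3 available = 269.8 g × 0.934 = 251.99 g.
n(HNO3) = 251.99 g / 63.018 g/mol = 3.9987 mol.
From the equation the HNO3:NH4NO3 mole ratio is 1:1, so n(NH4NO3) = 3.9987 × 1/1 = 3.9987 mol.
Mass of NH4NO3 = 3.9987 mol × 80.052 g/mol = 320.11 g.
Actual mass collected = 320.11 g × 0.705 = 225.68 g.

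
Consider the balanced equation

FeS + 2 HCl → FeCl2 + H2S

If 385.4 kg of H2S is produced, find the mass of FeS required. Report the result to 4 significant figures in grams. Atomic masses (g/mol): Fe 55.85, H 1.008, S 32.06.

994300 g

M(H2S) = 2(1.008) + 32.06 = 34.076 g/mol.
M(FeS) = 55.85 + 32.06 = 87.91 g/mol.
Convert: 385.4 kg = 385400 g.
n(H2S) = 385400 g / 34.076 g/mol = 11310 mol.
From the equation the H2S:FeS mole ratio is 1:1, so n(FeS) = 11310 × 1/1 = 11310 mol.
Mass of FeS = 11310 mol × 87.91 g/mol = 994260 g.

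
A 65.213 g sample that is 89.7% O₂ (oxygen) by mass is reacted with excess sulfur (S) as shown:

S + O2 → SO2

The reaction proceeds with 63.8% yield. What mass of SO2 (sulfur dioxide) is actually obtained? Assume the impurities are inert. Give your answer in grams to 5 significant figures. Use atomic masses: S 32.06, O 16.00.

74.711 g

Pure O2 available = 65.213 g × 0.897 = 58.4961 g.
M(O2) = 2(16.00) = 32.00 g/mol.
M(SO2) = 32.06 + 2(16.00) = 64.06 g/mol.
n(O2) = 58.4961 g / 32.00 g/mol = 1.82800 mol.
From the equation the O2:SO2 mole ratio is 1:1, so n(SO2) = 1.82800 × 1/1 = 1.82800 mol.
Mass of SO2 = 1.82800 mol × 64.06 g/mol = 117.102 g.
Actual mass collected = 117.102 g × 0.638 = 74.7109 g.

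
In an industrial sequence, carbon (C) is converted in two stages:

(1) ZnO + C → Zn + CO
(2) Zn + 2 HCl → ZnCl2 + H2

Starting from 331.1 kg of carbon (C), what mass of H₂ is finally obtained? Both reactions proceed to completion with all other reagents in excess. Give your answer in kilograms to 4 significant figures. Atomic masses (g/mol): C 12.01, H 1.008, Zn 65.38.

M(C) = 12.01 g/mol.
M(H2) = 2(1.008) = 2.016 g/mol.
331.1 kg = 331100 g.
n(C) = 331100 / 12.01 = 27569 mol.
Step 1 gives a 1:1 ratio of C to Zn, so n(Zn) = 27569 mol.
In step 2 the Zn:H2 ratio is 1:1, so n(H2) = 27569 mol.
Mass of H2 = 27569 × 2.016 = 55578 g = 55.58 kg.

55.58 kg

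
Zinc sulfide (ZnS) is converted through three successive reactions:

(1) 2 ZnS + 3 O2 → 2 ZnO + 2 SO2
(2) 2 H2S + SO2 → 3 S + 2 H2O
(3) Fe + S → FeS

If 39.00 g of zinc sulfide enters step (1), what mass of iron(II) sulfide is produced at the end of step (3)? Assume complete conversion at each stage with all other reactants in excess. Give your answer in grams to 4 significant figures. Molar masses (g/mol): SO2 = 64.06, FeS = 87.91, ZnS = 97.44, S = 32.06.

105.6 g

n(ZnS) = 39.00 / 97.44 = 0.40025 mol.
Reaction (1): ZnS→SO2 ratio 2:2 ⇒ n(SO2) = 0.40025 mol.
Reaction (2): SO2→S ratio 1:3 ⇒ n(S) = 1.2007 mol.
Reaction (3): S→FeS ratio 1:1 ⇒ n(FeS) = 1.2007 mol.
Mass of FeS = 1.2007 × 87.91 = 105.56 g.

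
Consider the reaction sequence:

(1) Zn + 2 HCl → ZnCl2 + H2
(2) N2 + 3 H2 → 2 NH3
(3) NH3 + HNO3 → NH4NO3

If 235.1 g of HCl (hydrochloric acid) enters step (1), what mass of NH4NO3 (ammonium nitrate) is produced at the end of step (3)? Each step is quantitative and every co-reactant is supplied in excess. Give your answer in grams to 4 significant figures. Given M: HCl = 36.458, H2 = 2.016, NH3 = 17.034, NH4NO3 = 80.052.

n(HCl) = 235.1 / 36.458 = 6.4485 mol.
Reaction (1): HCl→H2 ratio 2:1 ⇒ n(H2) = 3.2243 mol.
Reaction (2): H2→NH3 ratio 3:2 ⇒ n(NH3) = 2.1495 mol.
Reaction (3): NH3→NH4NO3 ratio 1:1 ⇒ n(NH4NO3) = 2.1495 mol.
Mass of NH4NO3 = 2.1495 × 80.052 = 172.07 g.

172.1 g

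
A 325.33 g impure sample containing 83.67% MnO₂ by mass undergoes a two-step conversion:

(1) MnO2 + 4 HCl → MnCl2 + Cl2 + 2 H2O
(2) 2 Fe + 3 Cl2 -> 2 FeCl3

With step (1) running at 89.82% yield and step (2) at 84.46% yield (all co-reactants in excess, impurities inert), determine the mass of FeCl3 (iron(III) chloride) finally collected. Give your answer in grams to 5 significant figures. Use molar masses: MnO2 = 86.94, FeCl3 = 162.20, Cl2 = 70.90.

Pure MnO2 = 325.33 × 0.8367 = 272.204 g.
n(MnO2) = 272.204 / 86.94 = 3.13094 mol.
Step 1 (MnO2:Cl2 = 1:1): theoretical n(Cl2) = 3.13094 mol; at 89.82% yield, n(Cl2) = 2.81221 mol.
Step 2 (Cl2:FeCl3 = 3:2): theoretical n(FeCl3) = 1.87480 mol, so theoretical mass = 1.87480 × 162.20 = 304.093 g.
At 84.46% yield, actual mass of FeCl3 = 304.093 × 0.8446 = 256.837 g.

256.84 g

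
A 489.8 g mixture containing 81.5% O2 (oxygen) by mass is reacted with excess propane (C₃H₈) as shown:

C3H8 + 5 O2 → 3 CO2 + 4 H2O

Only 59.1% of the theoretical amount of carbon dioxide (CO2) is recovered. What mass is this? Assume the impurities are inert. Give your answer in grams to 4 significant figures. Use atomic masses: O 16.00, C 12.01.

194.7 g

Pure O2 available = 489.8 g × 0.815 = 399.19 g.
M(O2) = 2(16.00) = 32.00 g/mol.
M(CO2) = 12.01 + 2(16.00) = 44.01 g/mol.
n(O2) = 399.19 g / 32.00 g/mol = 12.475 mol.
From the equation the O2:CO2 mole ratio is 5:3, so n(CO2) = 12.475 × 3/5 = 7.4848 mol.
Mass of CO2 = 7.4848 mol × 44.01 g/mol = 329.40 g.
Actual mass collected = 329.40 g × 0.591 = 194.68 g.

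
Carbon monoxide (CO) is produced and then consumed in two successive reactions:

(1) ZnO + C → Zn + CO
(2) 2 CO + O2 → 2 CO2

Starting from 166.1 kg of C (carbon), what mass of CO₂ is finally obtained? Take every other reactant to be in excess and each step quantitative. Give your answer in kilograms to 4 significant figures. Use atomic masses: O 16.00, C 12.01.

M(C) = 12.01 g/mol.
M(CO2) = 12.01 + 2(16.00) = 44.01 g/mol.
166.1 kg = 166100 g.
n(C) = 166100 / 12.01 = 13830 mol.
Step 1 gives a 1:1 ratio of C to CO, so n(CO) = 13830 mol.
In step 2 the CO:CO2 ratio is 2:2, so n(CO2) = 13830 mol.
Mass of CO2 = 13830 × 44.01 = 608660 g = 608.7 kg.

608.7 kg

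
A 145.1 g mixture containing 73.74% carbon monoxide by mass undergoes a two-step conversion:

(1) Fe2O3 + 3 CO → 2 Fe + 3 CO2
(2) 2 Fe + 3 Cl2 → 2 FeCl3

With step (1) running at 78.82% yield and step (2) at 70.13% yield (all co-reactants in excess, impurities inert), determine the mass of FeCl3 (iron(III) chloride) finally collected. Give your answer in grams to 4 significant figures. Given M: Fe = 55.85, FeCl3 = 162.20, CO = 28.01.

Pure CO = 145.1 × 0.7374 = 107.00 g.
n(CO) = 107.00 / 28.01 = 3.8199 mol.
Step 1 (CO:Fe = 3:2): theoretical n(Fe) = 2.5466 mol; at 78.82% yield, n(Fe) = 2.0073 mol.
Step 2 (Fe:FeCl3 = 2:2): theoretical n(FeCl3) = 2.0073 mol, so theoretical mass = 2.0073 × 162.20 = 325.58 g.
At 70.13% yield, actual mass of FeCl3 = 325.58 × 0.7013 = 228.33 g.

228.3 g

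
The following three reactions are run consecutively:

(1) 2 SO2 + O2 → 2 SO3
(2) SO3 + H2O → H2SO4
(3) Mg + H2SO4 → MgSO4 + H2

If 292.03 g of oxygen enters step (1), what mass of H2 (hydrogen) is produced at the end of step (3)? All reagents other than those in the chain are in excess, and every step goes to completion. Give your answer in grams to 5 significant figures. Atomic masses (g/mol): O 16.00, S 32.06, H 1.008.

36.796 g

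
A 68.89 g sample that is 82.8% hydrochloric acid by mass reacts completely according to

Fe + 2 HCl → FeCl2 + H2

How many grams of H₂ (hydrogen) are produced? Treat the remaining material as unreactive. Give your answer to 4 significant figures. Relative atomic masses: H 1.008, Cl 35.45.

1.577 g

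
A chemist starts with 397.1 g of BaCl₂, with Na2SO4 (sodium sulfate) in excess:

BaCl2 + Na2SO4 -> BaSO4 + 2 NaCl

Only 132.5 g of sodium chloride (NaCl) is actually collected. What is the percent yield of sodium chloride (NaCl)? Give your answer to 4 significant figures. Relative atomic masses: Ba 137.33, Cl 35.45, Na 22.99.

59.45 %

M(BaCl2) = 137.33 + 2(35.45) = 208.23 g/mol.
M(NaCl) = 22.99 + 35.45 = 58.44 g/mol.
n(BaCl2) = 397.10 g / 208.23 g/mol = 1.9070 mol.
From the equation the BaCl2:NaCl mole ratio is 1:2, so n(NaCl) = 1.9070 × 2/1 = 3.8141 mol.
Mass of NaCl = 3.8141 mol × 58.44 g/mol = 222.89 g.
This is the theoretical yield. Percent yield = 132.5 g / 222.89 g × 100% = 59.446%.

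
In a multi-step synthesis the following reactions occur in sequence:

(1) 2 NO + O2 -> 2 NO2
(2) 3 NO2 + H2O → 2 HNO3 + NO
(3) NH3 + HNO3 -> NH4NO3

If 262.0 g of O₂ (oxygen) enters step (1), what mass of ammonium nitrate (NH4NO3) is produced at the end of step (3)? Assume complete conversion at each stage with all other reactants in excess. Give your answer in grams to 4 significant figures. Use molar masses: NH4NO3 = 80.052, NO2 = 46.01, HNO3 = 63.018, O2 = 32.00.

873.9 g

n(O2) = 262.0 / 32.00 = 8.1875 mol.
Reaction (1): O2→NO2 ratio 1:2 ⇒ n(NO2) = 16.375 mol.
Reaction (2): NO2→HNO3 ratio 3:2 ⇒ n(HNO3) = 10.917 mol.
Reaction (3): HNO3→NH4NO3 ratio 1:1 ⇒ n(NH4NO3) = 10.917 mol.
Mass of NH4NO3 = 10.917 × 80.052 = 873.90 g.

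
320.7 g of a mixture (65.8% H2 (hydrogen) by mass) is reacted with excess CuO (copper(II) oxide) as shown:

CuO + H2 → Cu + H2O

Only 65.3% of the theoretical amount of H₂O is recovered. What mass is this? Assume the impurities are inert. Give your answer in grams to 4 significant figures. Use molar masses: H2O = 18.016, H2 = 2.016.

Pure H2 available = 320.7 g × 0.658 = 211.02 g.
n(H2) = 211.02 g / 2.016 g/mol = 104.67 mol.
From the equation the H2:H2O mole ratio is 1:1, so n(H2O) = 104.67 × 1/1 = 104.67 mol.
Mass of H2O = 104.67 mol × 18.016 g/mol = 1885.8 g.
Actual mass collected = 1885.8 g × 0.653 = 1231.4 g.

1231 g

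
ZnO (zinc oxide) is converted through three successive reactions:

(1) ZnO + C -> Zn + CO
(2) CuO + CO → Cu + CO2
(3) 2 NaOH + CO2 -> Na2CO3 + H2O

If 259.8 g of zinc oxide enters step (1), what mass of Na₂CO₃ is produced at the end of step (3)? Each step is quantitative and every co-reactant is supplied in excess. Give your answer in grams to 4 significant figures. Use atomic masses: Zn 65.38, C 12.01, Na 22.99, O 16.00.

M(ZnO) = 65.38 + 16.00 = 81.38 g/mol.
M(Na2CO3) = 2(22.99) + 12.01 + 3(16.00) = 105.99 g/mol.
n(ZnO) = 259.8 / 81.38 = 3.1924 mol.
Reaction (1): ZnO→CO ratio 1:1 ⇒ n(CO) = 3.1924 mol.
Reaction (2): CO→CO2 ratio 1:1 ⇒ n(CO2) = 3.1924 mol.
Reaction (3): CO2→Na2CO3 ratio 1:1 ⇒ n(Na2CO3) = 3.1924 mol.
Mass of Na2CO3 = 3.1924 × 105.99 = 338.37 g.

338.4 g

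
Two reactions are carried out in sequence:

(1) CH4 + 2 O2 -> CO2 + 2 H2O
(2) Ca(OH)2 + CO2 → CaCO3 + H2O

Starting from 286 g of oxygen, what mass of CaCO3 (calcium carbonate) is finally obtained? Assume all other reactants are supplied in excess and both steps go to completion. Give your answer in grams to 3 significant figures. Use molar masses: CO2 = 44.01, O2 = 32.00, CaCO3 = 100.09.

n(O2) = 286.0 / 32.00 = 8.938 mol.
Step 1 gives a 2:1 ratio of O2 to CO2, so n(CO2) = 4.469 mol.
In step 2 the CO2:CaCO3 ratio is 1:1, so n(CaCO3) = 4.469 mol.
Mass of CaCO3 = 4.469 × 100.09 = 447.3 g.

447 g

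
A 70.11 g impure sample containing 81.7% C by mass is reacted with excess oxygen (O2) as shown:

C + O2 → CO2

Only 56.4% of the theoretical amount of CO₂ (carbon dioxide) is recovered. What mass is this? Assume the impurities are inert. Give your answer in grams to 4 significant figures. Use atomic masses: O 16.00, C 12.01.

118.4 g

Pure C available = 70.11 g × 0.817 = 57.280 g.
M(C) = 12.01 g/mol.
M(CO2) = 12.01 + 2(16.00) = 44.01 g/mol.
n(C) = 57.280 g / 12.01 g/mol = 4.7693 mol.
From the equation the C:CO2 mole ratio is 1:1, so n(CO2) = 4.7693 × 1/1 = 4.7693 mol.
Mass of CO2 = 4.7693 mol × 44.01 g/mol = 209.90 g.
Actual mass collected = 209.90 g × 0.564 = 118.38 g.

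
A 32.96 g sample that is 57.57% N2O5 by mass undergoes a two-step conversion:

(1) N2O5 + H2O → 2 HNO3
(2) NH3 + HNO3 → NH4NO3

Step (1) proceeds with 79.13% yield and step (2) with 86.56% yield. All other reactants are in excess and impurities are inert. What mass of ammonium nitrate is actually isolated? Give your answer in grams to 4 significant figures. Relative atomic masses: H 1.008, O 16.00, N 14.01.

19.26 g

Pure N2O5 = 32.96 × 0.5757 = 18.975 g.
M(N2O5) = 2(14.01) + 5(16.00) = 108.02 g/mol.
M(NH4NO3) = 2(14.01) + 4(1.008) + 3(16.00) = 80.052 g/mol.
n(N2O5) = 18.975 / 108.02 = 0.17566 mol.
Step 1 (N2O5:HNO3 = 1:2): theoretical n(HNO3) = 0.35133 mol; at 79.13% yield, n(HNO3) = 0.27800 mol.
Step 2 (HNO3:NH4NO3 = 1:1): theoretical n(NH4NO3) = 0.27800 mol, so theoretical mass = 0.27800 × 80.052 = 22.255 g.
At 86.56% yield, actual mass of NH4NO3 = 22.255 × 0.8656 = 19.264 g.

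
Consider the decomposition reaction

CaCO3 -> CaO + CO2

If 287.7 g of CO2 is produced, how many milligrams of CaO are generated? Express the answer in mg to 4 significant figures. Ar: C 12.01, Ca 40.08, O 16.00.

366600 mg

M(CO2) = 12.01 + 2(16.00) = 44.01 g/mol.
M(CaO) = 40.08 + 16.00 = 56.08 g/mol.
n(CO2) = 287.70 g / 44.01 g/mol = 6.5372 mol.
From the equation the CO2:CaO mole ratio is 1:1, so n(CaO) = 6.5372 × 1/1 = 6.5372 mol.
Mass of CaO = 6.5372 mol × 56.08 g/mol = 366.60 g.
Converting to mg: 366.60 g = 366600 mg.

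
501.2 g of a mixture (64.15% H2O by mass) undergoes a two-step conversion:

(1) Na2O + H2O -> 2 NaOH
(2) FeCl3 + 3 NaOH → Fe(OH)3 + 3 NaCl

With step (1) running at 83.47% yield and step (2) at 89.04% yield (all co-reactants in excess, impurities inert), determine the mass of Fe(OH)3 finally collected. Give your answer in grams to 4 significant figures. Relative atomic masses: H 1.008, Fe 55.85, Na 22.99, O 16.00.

945.0 g

Pure H2O = 501.2 × 0.6415 = 321.52 g.
M(H2O) = 2(1.008) + 16.00 = 18.016 g/mol.
M(Fe(OH)3) = 55.85 + 3(16.00) + 3(1.008) = 106.874 g/mol.
n(H2O) = 321.52 / 18.016 = 17.846 mol.
Step 1 (H2O:NaOH = 1:2): theoretical n(NaOH) = 35.693 mol; at 83.47% yield, n(NaOH) = 29.793 mol.
Step 2 (NaOH:Fe(OH)3 = 3:1): theoretical n(Fe(OH)3) = 9.9309 mol, so theoretical mass = 9.9309 × 106.874 = 1061.4 g.
At 89.04% yield, actual mass of Fe(OH)3 = 1061.4 × 0.8904 = 945.03 g.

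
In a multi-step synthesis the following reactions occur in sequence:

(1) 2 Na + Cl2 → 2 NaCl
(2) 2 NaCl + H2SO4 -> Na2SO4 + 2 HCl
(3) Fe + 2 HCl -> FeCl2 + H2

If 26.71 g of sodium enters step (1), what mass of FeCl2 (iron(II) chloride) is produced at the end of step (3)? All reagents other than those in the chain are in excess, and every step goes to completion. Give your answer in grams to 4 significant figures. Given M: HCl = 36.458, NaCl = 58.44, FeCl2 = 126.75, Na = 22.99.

73.63 g

n(Na) = 26.71 / 22.99 = 1.1618 mol.
Reaction (1): Na→NaCl ratio 2:2 ⇒ n(NaCl) = 1.1618 mol.
Reaction (2): NaCl→HCl ratio 2:2 ⇒ n(HCl) = 1.1618 mol.
Reaction (3): HCl→FeCl2 ratio 2:1 ⇒ n(FeCl2) = 0.58090 mol.
Mass of FeCl2 = 0.58090 × 126.75 = 73.630 g.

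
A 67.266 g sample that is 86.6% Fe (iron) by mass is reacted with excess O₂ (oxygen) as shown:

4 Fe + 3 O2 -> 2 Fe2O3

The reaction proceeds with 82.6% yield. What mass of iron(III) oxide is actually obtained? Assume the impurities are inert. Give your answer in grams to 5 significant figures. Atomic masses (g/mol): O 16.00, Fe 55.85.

Pure Fe available = 67.266 g × 0.866 = 58.2524 g.
M(Fe) = 55.85 g/mol.
M(Fe2O3) = 2(55.85) + 3(16.00) = 159.70 g/mol.
n(Fe) = 58.2524 g / 55.85 g/mol = 1.04301 mol.
From the equation the Fe:Fe2O3 mole ratio is 4:2, so n(Fe2O3) = 1.04301 × 2/4 = 0.521507 mol.
Mass of Fe2O3 = 0.521507 mol × 159.70 g/mol = 83.2847 g.
Actual mass collected = 83.2847 g × 0.826 = 68.7932 g.

68.793 g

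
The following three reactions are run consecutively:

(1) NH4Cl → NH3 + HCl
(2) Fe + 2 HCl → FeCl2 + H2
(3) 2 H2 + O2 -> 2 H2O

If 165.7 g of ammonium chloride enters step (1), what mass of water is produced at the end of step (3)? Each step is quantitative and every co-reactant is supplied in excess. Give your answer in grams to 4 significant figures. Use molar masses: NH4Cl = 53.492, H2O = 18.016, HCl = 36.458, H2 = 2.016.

27.90 g

n(NH4Cl) = 165.7 / 53.492 = 3.0977 mol.
Reaction (1): NH4Cl→HCl ratio 1:1 ⇒ n(HCl) = 3.0977 mol.
Reaction (2): HCl→H2 ratio 2:1 ⇒ n(H2) = 1.5488 mol.
Reaction (3): H2→H2O ratio 2:2 ⇒ n(H2O) = 1.5488 mol.
Mass of H2O = 1.5488 × 18.016 = 27.904 g.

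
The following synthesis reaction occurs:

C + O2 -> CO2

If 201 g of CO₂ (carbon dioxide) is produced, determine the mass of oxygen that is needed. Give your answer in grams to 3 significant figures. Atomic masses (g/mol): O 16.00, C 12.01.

M(CO2) = 12.01 + 2(16.00) = 44.01 g/mol.
M(O2) = 2(16.00) = 32.00 g/mol.
n(CO2) = 201.0 g / 44.01 g/mol = 4.567 mol.
From the equation the CO2:O2 mole ratio is 1:1, so n(O2) = 4.567 × 1/1 = 4.567 mol.
Mass of O2 = 4.567 mol × 32.00 g/mol = 146.1 g.

146 g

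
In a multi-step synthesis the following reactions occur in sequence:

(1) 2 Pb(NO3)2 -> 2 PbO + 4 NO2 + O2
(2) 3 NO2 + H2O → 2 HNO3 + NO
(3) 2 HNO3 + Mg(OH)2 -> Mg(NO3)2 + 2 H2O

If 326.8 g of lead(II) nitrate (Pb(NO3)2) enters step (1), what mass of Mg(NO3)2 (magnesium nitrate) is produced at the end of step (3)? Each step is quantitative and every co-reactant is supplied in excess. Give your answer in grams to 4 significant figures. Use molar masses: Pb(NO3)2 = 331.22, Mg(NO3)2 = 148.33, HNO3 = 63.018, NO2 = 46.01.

n(Pb(NO3)2) = 326.8 / 331.22 = 0.98666 mol.
Reaction (1): Pb(NO3)2→NO2 ratio 2:4 ⇒ n(NO2) = 1.9733 mol.
Reaction (2): NO2→HNO3 ratio 3:2 ⇒ n(HNO3) = 1.3155 mol.
Reaction (3): HNO3→Mg(NO3)2 ratio 2:1 ⇒ n(Mg(NO3)2) = 0.65777 mol.
Mass of Mg(NO3)2 = 0.65777 × 148.33 = 97.567 g.

97.57 g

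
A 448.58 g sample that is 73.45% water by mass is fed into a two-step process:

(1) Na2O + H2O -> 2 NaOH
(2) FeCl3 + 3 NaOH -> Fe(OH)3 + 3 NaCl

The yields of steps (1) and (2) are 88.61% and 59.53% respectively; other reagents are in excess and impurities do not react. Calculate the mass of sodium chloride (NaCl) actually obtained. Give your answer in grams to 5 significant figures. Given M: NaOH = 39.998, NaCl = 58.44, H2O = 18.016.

Pure H2O = 448.58 × 0.7345 = 329.482 g.
n(H2O) = 329.482 / 18.016 = 18.2883 mol.
Step 1 (H2O:NaOH = 1:2): theoretical n(NaOH) = 36.5766 mol; at 88.61% yield, n(NaOH) = 32.4105 mol.
Step 2 (NaOH:NaCl = 3:3): theoretical n(NaCl) = 32.4105 mol, so theoretical mass = 32.4105 × 58.44 = 1894.07 g.
At 59.53% yield, actual mass of NaCl = 1894.07 × 0.5953 = 1127.54 g.

1127.5 g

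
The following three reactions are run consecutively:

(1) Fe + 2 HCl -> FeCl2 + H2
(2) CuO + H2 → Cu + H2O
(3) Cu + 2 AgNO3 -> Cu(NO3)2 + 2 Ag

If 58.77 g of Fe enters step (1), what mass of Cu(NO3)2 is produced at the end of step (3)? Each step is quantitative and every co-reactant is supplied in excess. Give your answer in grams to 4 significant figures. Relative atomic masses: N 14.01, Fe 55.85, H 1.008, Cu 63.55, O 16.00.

197.4 g

M(Fe) = 55.85 g/mol.
M(Cu(NO3)2) = 63.55 + 2(14.01) + 6(16.00) = 187.57 g/mol.
n(Fe) = 58.77 / 55.85 = 1.0523 mol.
Reaction (1): Fe→H2 ratio 1:1 ⇒ n(H2) = 1.0523 mol.
Reaction (2): H2→Cu ratio 1:1 ⇒ n(Cu) = 1.0523 mol.
Reaction (3): Cu→Cu(NO3)2 ratio 1:1 ⇒ n(Cu(NO3)2) = 1.0523 mol.
Mass of Cu(NO3)2 = 1.0523 × 187.57 = 197.38 g.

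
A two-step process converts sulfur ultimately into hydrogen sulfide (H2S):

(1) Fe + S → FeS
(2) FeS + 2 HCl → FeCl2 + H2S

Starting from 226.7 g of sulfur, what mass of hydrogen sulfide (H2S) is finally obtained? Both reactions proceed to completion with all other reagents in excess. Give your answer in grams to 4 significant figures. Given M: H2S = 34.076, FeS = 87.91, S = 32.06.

n(S) = 226.70 / 32.06 = 7.0711 mol.
Step 1 gives a 1:1 ratio of S to FeS, so n(FeS) = 7.0711 mol.
In step 2 the FeS:H2S ratio is 1:1, so n(H2S) = 7.0711 mol.
Mass of H2S = 7.0711 × 34.076 = 240.96 g.

241.0 g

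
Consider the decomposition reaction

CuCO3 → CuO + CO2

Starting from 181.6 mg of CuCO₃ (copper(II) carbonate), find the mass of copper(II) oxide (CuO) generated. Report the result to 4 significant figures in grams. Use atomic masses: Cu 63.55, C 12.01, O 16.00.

M(CuCO3) = 63.55 + 12.01 + 3(16.00) = 123.56 g/mol.
M(CuO) = 63.55 + 16.00 = 79.55 g/mol.
Convert: 181.6 mg = 0.18160 g.
n(CuCO3) = 0.18160 g / 123.56 g/mol = 0.0014697 mol.
From the equation the CuCO3:CuO mole ratio is 1:1, so n(CuO) = 0.0014697 × 1/1 = 0.0014697 mol.
Mass of CuO = 0.0014697 mol × 79.55 g/mol = 0.11692 g.

0.1169 g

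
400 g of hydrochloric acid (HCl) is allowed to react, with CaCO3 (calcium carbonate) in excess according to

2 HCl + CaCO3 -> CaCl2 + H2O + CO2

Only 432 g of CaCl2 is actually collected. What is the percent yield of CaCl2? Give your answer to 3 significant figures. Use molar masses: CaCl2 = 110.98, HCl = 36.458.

71.0 %

n(HCl) = 400.0 g / 36.458 g/mol = 10.97 mol.
From the equation the HCl:CaCl2 mole ratio is 2:1, so n(CaCl2) = 10.97 × 1/2 = 5.486 mol.
Mass of CaCl2 = 5.486 mol × 110.98 g/mol = 608.8 g.
This is the theoretical yield. Percent yield = 432 g / 608.8 g × 100% = 70.96%.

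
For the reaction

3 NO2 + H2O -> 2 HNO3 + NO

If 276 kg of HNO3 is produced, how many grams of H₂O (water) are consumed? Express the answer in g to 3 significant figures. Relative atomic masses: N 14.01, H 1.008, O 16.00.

39500 g

M(HNO3) = 1.008 + 14.01 + 3(16.00) = 63.018 g/mol.
M(H2O) = 2(1.008) + 16.00 = 18.016 g/mol.
Convert: 276 kg = 276000 g.
n(HNO3) = 276000 g / 63.018 g/mol = 4380 mol.
From the equation the HNO3:H2O mole ratio is 2:1, so n(H2O) = 4380 × 1/2 = 2190 mol.
Mass of H2O = 2190 mol × 18.016 g/mol = 39450 g.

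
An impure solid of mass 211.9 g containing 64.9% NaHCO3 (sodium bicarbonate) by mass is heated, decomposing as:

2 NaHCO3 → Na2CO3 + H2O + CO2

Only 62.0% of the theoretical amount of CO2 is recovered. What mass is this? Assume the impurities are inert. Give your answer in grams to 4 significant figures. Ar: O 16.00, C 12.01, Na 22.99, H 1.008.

22.33 g

Pure NaHCO3 available = 211.9 g × 0.649 = 137.52 g.
M(NaHCO3) = 22.99 + 1.008 + 12.01 + 3(16.00) = 84.008 g/mol.
M(CO2) = 12.01 + 2(16.00) = 44.01 g/mol.
n(NaHCO3) = 137.52 g / 84.008 g/mol = 1.6370 mol.
From the equation the NaHCO3:CO2 mole ratio is 2:1, so n(CO2) = 1.6370 × 1/2 = 0.81851 mol.
Mass of CO2 = 0.81851 mol × 44.01 g/mol = 36.023 g.
Actual mass collected = 36.023 g × 0.620 = 22.334 g.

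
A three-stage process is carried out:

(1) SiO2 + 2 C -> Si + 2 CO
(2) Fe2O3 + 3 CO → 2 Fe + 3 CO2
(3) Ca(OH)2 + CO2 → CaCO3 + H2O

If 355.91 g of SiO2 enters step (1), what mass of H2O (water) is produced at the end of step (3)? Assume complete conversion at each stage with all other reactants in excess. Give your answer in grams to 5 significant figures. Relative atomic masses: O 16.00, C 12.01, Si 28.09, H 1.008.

213.42 g

M(SiO2) = 28.09 + 2(16.00) = 60.09 g/mol.
M(H2O) = 2(1.008) + 16.00 = 18.016 g/mol.
n(SiO2) = 355.91 / 60.09 = 5.92295 mol.
Reaction (1): SiO2→CO ratio 1:2 ⇒ n(CO) = 11.8459 mol.
Reaction (2): CO→CO2 ratio 3:3 ⇒ n(CO2) = 11.8459 mol.
Reaction (3): CO2→H2O ratio 1:1 ⇒ n(H2O) = 11.8459 mol.
Mass of H2O = 11.8459 × 18.016 = 213.416 g.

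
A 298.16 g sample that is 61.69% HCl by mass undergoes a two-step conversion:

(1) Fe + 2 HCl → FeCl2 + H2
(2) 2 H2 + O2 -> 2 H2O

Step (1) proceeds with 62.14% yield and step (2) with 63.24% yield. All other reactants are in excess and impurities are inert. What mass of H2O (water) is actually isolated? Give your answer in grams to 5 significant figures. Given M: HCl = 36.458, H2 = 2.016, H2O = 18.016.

Pure HCl = 298.16 × 0.6169 = 183.935 g.
n(HCl) = 183.935 / 36.458 = 5.04512 mol.
Step 1 (HCl:H2 = 2:1): theoretical n(H2) = 2.52256 mol; at 62.14% yield, n(H2) = 1.56752 mol.
Step 2 (H2:H2O = 2:2): theoretical n(H2O) = 1.56752 mol, so theoretical mass = 1.56752 × 18.016 = 28.2404 g.
At 63.24% yield, actual mass of H2O = 28.2404 × 0.6324 = 17.8592 g.

17.859 g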